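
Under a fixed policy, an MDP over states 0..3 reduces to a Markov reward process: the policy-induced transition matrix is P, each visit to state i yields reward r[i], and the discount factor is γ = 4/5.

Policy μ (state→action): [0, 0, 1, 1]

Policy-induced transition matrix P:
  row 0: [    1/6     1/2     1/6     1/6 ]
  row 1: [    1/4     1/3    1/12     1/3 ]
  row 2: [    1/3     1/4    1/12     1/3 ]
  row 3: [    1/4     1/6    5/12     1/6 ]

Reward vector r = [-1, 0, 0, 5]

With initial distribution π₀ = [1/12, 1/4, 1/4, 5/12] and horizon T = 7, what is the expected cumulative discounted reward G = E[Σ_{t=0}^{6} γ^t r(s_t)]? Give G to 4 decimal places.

t=0: π = [0.0833, 0.2500, 0.2500, 0.4167], E[r] = 2.0000, γ^t·E[r] = 2.000000, running G = 2.000000
t=1: π = [0.2639, 0.2569, 0.2292, 0.2500], E[r] = 0.9861, γ^t·E[r] = 0.788889, running G = 2.788889
t=2: π = [0.2471, 0.3166, 0.1887, 0.2477], E[r] = 0.9913, γ^t·E[r] = 0.634444, running G = 3.423333
t=3: π = [0.2451, 0.3175, 0.1865, 0.2509], E[r] = 1.0092, γ^t·E[r] = 0.516716, running G = 3.940049
t=4: π = [0.2451, 0.3168, 0.1874, 0.2507], E[r] = 1.0082, γ^t·E[r] = 0.412968, running G = 4.353017
t=5: π = [0.2452, 0.3168, 0.1873, 0.2507], E[r] = 1.0083, γ^t·E[r] = 0.330409, running G = 4.683426
t=6: π = [0.2452, 0.3168, 0.1873, 0.2507], E[r] = 1.0082, γ^t·E[r] = 0.264306, running G = 4.947732

G = 4.9477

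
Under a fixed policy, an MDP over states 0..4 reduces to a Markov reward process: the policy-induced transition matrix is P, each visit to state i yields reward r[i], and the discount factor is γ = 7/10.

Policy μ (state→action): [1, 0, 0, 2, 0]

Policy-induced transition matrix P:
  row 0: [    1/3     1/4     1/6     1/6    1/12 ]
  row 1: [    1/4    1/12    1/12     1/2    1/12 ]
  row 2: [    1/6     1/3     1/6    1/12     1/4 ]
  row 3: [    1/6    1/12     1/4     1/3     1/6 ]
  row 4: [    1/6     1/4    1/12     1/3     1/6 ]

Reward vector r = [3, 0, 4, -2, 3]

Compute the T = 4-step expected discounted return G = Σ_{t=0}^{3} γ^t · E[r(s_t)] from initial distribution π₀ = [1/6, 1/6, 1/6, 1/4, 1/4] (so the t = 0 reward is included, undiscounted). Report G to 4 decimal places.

t=0: π = [0.1667, 0.1667, 0.1667, 0.2500, 0.2500], E[r] = 1.4167, γ^t·E[r] = 1.416667, running G = 1.416667
t=1: π = [0.2083, 0.1944, 0.1528, 0.2917, 0.1528], E[r] = 1.1111, γ^t·E[r] = 0.777778, running G = 2.194444
t=2: π = [0.2176, 0.1817, 0.1620, 0.2928, 0.1458], E[r] = 1.1528, γ^t·E[r] = 0.564861, running G = 2.759306
t=3: π = [0.2181, 0.1844, 0.1638, 0.2868, 0.1469], E[r] = 1.1763, γ^t·E[r] = 0.403475, running G = 3.162780

G = 3.1628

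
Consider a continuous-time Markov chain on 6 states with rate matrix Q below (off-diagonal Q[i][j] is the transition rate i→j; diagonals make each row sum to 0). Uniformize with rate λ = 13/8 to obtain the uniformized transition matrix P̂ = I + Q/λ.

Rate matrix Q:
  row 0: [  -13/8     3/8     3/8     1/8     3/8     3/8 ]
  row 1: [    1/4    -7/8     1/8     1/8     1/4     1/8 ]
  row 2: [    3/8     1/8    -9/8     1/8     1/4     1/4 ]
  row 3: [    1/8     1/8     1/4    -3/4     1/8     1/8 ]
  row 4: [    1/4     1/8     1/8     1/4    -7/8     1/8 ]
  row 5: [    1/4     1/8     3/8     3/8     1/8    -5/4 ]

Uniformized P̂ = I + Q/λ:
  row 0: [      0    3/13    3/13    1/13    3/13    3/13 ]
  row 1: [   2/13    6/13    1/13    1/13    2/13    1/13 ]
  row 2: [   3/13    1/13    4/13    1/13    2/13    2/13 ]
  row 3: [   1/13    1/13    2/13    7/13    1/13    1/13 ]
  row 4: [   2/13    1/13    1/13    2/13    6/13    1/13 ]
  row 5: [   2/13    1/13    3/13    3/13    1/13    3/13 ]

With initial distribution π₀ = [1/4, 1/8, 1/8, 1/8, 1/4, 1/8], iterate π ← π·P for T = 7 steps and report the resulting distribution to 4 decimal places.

t=0: π = [0.2500, 0.1250, 0.1250, 0.1250, 0.2500, 0.1250]
t=1: π = [0.1154, 0.1635, 0.1731, 0.1731, 0.2308, 0.1442]
t=2: π = [0.1361, 0.1575, 0.1701, 0.1967, 0.2093, 0.1302]
t=3: π = [0.1309, 0.1585, 0.1723, 0.2039, 0.2036, 0.1310]
t=4: π = [0.1313, 0.1580, 0.1726, 0.2068, 0.2008, 0.1305]
t=5: π = [0.1310, 0.1579, 0.1729, 0.2079, 0.1998, 0.1305]
t=6: π = [0.1310, 0.1578, 0.1731, 0.2083, 0.1994, 0.1305]
t=7: π = [0.1310, 0.1578, 0.1731, 0.2085, 0.1992, 0.1305]

π = [0.1310, 0.1578, 0.1731, 0.2085, 0.1992, 0.1305]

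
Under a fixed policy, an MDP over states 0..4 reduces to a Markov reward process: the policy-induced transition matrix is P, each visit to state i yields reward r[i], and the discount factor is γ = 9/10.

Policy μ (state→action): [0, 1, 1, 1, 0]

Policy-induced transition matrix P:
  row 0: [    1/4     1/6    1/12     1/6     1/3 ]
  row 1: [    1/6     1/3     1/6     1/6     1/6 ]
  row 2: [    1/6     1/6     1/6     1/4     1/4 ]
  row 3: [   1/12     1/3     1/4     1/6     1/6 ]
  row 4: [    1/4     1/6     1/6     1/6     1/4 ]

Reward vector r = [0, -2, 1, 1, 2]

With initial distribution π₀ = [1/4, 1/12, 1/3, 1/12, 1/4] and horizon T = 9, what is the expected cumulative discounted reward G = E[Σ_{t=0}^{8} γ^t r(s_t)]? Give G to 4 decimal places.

t=0: π = [0.2500, 0.0833, 0.3333, 0.0833, 0.2500], E[r] = 0.7500, γ^t·E[r] = 0.750000, running G = 0.750000
t=1: π = [0.2014, 0.1944, 0.1528, 0.1944, 0.2569], E[r] = 0.4722, γ^t·E[r] = 0.425000, running G = 1.175000
t=2: π = [0.1887, 0.2315, 0.1661, 0.1794, 0.2344], E[r] = 0.3513, γ^t·E[r] = 0.284531, running G = 1.459531
t=3: π = [0.1870, 0.2351, 0.1659, 0.1805, 0.2315], E[r] = 0.3391, γ^t·E[r] = 0.247184, running G = 1.706715
t=4: π = [0.1865, 0.2359, 0.1661, 0.1805, 0.2309], E[r] = 0.3366, γ^t·E[r] = 0.220857, running G = 1.927572
t=5: π = [0.1864, 0.2361, 0.1662, 0.1805, 0.2308], E[r] = 0.3362, γ^t·E[r] = 0.198528, running G = 2.126100
t=6: π = [0.1864, 0.2361, 0.1662, 0.1805, 0.2308], E[r] = 0.3361, γ^t·E[r] = 0.178635, running G = 2.304735
t=7: π = [0.1864, 0.2361, 0.1662, 0.1805, 0.2308], E[r] = 0.3361, γ^t·E[r] = 0.160764, running G = 2.465499
t=8: π = [0.1864, 0.2361, 0.1662, 0.1805, 0.2308], E[r] = 0.3361, γ^t·E[r] = 0.144687, running G = 2.610186

G = 2.6102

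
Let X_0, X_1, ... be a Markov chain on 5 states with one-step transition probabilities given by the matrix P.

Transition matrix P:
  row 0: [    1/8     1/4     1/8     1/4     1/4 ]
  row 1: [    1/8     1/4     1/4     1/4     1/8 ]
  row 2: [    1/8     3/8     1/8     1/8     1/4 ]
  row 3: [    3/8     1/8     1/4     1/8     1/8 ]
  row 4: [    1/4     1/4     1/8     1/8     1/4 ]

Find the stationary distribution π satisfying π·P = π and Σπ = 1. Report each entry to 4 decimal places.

Balance equations π_j = Σ_i π_i·P[i][j]:
  π_0 = 1/8·π_0 + 1/8·π_1 + 1/8·π_2 + 3/8·π_3 + 1/4·π_4
  π_1 = 1/4·π_0 + 1/4·π_1 + 3/8·π_2 + 1/8·π_3 + 1/4·π_4
  π_2 = 1/8·π_0 + 1/4·π_1 + 1/8·π_2 + 1/4·π_3 + 1/8·π_4
  π_3 = 1/4·π_0 + 1/4·π_1 + 1/8·π_2 + 1/8·π_3 + 1/8·π_4
  normalize: π_0 + π_1 + π_2 + π_3 + π_4 = 1
Solving the linear system gives exactly π = [883/4536, 1133/4536, 811/4536, 13/72, 445/2268].

π = [0.1947, 0.2498, 0.1788, 0.1806, 0.1962]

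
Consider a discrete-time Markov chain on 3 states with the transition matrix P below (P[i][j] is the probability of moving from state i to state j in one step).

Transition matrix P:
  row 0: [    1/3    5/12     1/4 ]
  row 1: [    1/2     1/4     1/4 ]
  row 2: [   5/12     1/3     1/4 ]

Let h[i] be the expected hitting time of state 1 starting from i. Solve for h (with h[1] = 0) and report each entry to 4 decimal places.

First-step conditioning: h[1] = 0; for i ≠ 1, h[i] = 1 + Σ_k P[i][k]·h[k].
  h[0] = 1 + 1/3·h[0] + 1/4·h[2]
  h[2] = 1 + 5/12·h[0] + 1/4·h[2]
Solving the 2×2 linear system over states ≠ 1 gives exactly h = [48/19, 0, 52/19] (h[1] = 0 is the target).

h = [2.5263, 0.0000, 2.7368]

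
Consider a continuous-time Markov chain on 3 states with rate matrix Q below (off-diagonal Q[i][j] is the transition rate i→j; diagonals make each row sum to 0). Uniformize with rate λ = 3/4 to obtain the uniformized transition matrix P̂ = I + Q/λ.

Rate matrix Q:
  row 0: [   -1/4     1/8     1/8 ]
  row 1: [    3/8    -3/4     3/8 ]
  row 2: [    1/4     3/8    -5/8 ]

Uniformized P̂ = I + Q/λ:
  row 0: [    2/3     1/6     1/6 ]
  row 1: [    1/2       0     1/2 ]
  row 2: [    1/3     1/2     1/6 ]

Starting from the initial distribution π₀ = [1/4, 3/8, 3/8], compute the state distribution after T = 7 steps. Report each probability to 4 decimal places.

t=0: π = [0.2500, 0.3750, 0.3750]
t=1: π = [0.4792, 0.2292, 0.2917]
t=2: π = [0.5313, 0.2257, 0.2431]
t=3: π = [0.5480, 0.2101, 0.2419]
t=4: π = [0.5510, 0.2123, 0.2367]
t=5: π = [0.5524, 0.2102, 0.2374]
t=6: π = [0.5525, 0.2108, 0.2367]
t=7: π = [0.5526, 0.2104, 0.2369]

π = [0.5526, 0.2104, 0.2369]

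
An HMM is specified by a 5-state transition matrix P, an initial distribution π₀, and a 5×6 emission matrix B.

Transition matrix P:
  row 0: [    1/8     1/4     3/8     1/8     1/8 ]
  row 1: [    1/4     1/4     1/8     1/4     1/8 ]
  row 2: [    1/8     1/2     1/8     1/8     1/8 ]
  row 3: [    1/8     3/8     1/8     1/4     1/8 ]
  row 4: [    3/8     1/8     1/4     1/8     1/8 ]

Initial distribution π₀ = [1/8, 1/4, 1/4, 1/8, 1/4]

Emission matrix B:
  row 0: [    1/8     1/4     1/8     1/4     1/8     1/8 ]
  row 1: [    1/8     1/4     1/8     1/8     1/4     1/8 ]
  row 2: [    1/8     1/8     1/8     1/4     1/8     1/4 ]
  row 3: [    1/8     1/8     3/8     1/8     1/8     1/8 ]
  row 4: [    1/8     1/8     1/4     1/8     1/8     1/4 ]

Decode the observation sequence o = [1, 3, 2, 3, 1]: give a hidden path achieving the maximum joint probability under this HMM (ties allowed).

t=0: δ = [3.125e-02, 6.250e-02, 3.125e-02, 1.562e-02, 3.125e-02]  (obs o_0=1)
t=1: δ = [3.906e-03, 1.953e-03, 2.930e-03, 1.953e-03, 9.766e-04]  ψ = [1, 1, 0, 1, 1]  (obs o_1=3)
t=2: δ = [6.104e-05, 1.831e-04, 1.831e-04, 1.831e-04, 1.221e-04]  ψ = [0, 2, 0, 0, 0]  (obs o_2=2)
t=3: δ = [1.144e-05, 1.144e-05, 7.629e-06, 5.722e-06, 2.861e-06]  ψ = [1, 2, 4, 1, 1]  (obs o_3=3)
t=4: δ = [7.153e-07, 9.537e-07, 5.364e-07, 3.576e-07, 1.788e-07]  ψ = [1, 2, 0, 1, 0]  (obs o_4=1)
backtrack: best end state = 1; path = [1, 0, 4, 2, 1]

path = [1, 0, 4, 2, 1]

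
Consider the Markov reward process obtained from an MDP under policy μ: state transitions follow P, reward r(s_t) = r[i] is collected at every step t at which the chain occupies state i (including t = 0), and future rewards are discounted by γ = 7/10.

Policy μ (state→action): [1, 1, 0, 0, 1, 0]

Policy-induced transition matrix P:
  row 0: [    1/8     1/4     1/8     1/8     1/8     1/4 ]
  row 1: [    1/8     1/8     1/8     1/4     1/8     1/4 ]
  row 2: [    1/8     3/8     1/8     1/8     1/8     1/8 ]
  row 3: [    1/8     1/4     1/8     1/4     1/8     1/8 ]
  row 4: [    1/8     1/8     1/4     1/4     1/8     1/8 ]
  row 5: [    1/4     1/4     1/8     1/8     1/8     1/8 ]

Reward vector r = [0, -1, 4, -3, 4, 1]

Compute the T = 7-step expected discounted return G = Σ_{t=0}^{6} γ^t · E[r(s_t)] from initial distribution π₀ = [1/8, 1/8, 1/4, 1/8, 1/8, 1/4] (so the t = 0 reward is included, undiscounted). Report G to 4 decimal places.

G = 2.1567

t=0: π = [0.1250, 0.1250, 0.2500, 0.1250, 0.1250, 0.2500], E[r] = 1.2500, γ^t·E[r] = 1.250000, running G = 1.250000
t=1: π = [0.1563, 0.2500, 0.1406, 0.1719, 0.1250, 0.1563], E[r] = 0.4531, γ^t·E[r] = 0.317188, running G = 1.567188
t=2: π = [0.1445, 0.2207, 0.1406, 0.1934, 0.1250, 0.1758], E[r] = 0.4375, γ^t·E[r] = 0.214375, running G = 1.781563
t=3: π = [0.1470, 0.2244, 0.1406, 0.1924, 0.1250, 0.1707], E[r] = 0.4316, γ^t·E[r] = 0.148053, running G = 1.929615
t=4: π = [0.1463, 0.2239, 0.1406, 0.1927, 0.1250, 0.1714], E[r] = 0.4319, γ^t·E[r] = 0.103688, running G = 2.033303
t=5: π = [0.1464, 0.2240, 0.1406, 0.1927, 0.1250, 0.1713], E[r] = 0.4317, γ^t·E[r] = 0.072557, running G = 2.105860
t=6: π = [0.1464, 0.2240, 0.1406, 0.1927, 0.1250, 0.1713], E[r] = 0.4317, γ^t·E[r] = 0.050791, running G = 2.156651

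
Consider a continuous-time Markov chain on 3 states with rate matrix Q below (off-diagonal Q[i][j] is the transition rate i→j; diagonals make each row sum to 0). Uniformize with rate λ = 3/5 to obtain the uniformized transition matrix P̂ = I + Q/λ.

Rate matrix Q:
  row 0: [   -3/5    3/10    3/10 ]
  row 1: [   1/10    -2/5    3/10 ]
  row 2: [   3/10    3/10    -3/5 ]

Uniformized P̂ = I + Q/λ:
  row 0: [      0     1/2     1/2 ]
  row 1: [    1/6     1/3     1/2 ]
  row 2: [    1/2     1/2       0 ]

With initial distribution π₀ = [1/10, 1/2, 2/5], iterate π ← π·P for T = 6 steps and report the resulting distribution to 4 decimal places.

t=0: π = [0.1000, 0.5000, 0.4000]
t=1: π = [0.2833, 0.4167, 0.3000]
t=2: π = [0.2194, 0.4306, 0.3500]
t=3: π = [0.2468, 0.4282, 0.3250]
t=4: π = [0.2339, 0.4286, 0.3375]
t=5: π = [0.2402, 0.4286, 0.3313]
t=6: π = [0.2371, 0.4286, 0.3344]

π = [0.2371, 0.4286, 0.3344]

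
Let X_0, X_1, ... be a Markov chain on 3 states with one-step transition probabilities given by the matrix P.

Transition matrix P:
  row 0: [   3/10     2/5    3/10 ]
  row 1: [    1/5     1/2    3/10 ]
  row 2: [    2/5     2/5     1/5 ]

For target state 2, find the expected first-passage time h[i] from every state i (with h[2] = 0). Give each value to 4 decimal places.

First-step conditioning: h[2] = 0; for i ≠ 2, h[i] = 1 + Σ_k P[i][k]·h[k].
  h[0] = 1 + 3/10·h[0] + 2/5·h[1]
  h[1] = 1 + 1/5·h[0] + 1/2·h[1]
Solving the 2×2 linear system over states ≠ 2 gives exactly h = [10/3, 10/3, 0] (h[2] = 0 is the target).

h = [3.3333, 3.3333, 0.0000]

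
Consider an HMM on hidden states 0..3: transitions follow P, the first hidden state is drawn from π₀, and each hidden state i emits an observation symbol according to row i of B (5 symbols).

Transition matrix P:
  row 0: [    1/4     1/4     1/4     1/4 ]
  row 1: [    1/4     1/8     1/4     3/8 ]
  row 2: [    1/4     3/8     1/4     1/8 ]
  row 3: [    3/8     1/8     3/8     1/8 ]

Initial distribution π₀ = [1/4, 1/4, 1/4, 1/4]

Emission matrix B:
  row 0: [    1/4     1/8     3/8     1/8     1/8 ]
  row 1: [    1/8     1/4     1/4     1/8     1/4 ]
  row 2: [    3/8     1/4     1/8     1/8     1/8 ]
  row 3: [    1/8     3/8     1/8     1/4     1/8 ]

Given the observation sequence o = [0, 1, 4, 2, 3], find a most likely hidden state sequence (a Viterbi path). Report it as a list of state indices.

t=0: δ = [6.250e-02, 3.125e-02, 9.375e-02, 3.125e-02]  (obs o_0=0)
t=1: δ = [2.930e-03, 8.789e-03, 5.859e-03, 5.859e-03]  ψ = [2, 2, 2, 0]  (obs o_1=1)
t=2: δ = [2.747e-04, 5.493e-04, 2.747e-04, 4.120e-04]  ψ = [1, 2, 1, 1]  (obs o_2=4)
t=3: δ = [5.794e-05, 2.575e-05, 1.931e-05, 2.575e-05]  ψ = [3, 2, 3, 1]  (obs o_3=2)
t=4: δ = [1.810e-06, 1.810e-06, 1.810e-06, 3.621e-06]  ψ = [0, 0, 0, 0]  (obs o_4=3)
backtrack: best end state = 3; path = [2, 1, 3, 0, 3]

path = [2, 1, 3, 0, 3]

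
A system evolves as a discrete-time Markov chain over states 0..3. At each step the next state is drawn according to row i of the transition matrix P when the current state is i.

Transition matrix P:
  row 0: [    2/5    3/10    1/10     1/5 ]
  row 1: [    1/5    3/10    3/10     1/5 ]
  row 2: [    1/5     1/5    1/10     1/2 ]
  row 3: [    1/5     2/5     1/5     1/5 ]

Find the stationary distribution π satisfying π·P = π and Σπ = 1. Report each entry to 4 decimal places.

π = [0.2500, 0.3069, 0.1870, 0.2561]

Balance equations π_j = Σ_i π_i·P[i][j]:
  π_0 = 2/5·π_0 + 1/5·π_1 + 1/5·π_2 + 1/5·π_3
  π_1 = 3/10·π_0 + 3/10·π_1 + 1/5·π_2 + 2/5·π_3
  π_2 = 1/10·π_0 + 3/10·π_1 + 1/10·π_2 + 1/5·π_3
  normalize: π_0 + π_1 + π_2 + π_3 = 1
Solving the linear system gives exactly π = [1/4, 151/492, 23/123, 21/82].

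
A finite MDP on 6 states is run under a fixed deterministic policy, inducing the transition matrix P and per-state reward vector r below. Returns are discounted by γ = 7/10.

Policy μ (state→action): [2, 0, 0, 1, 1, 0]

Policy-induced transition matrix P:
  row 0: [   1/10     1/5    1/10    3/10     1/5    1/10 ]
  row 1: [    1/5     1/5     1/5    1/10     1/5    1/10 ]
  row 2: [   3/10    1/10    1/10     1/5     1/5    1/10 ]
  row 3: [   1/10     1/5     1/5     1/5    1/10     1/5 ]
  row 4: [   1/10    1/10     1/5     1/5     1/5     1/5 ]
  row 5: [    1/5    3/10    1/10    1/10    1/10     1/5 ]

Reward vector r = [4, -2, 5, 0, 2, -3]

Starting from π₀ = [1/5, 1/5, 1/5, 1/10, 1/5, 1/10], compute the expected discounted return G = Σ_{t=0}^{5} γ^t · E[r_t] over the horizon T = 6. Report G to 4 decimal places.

t=0: π = [0.2000, 0.2000, 0.2000, 0.1000, 0.2000, 0.1000], E[r] = 1.5000, γ^t·E[r] = 1.500000, running G = 1.500000
t=1: π = [0.1700, 0.1700, 0.1500, 0.1900, 0.1800, 0.1400], E[r] = 1.0300, γ^t·E[r] = 0.721000, running G = 2.221000
t=2: π = [0.1610, 0.1810, 0.1540, 0.1860, 0.1670, 0.1510], E[r] = 0.9330, γ^t·E[r] = 0.457170, running G = 2.678170
t=3: π = [0.1640, 0.1830, 0.1534, 0.1829, 0.1663, 0.1504], E[r] = 0.9384, γ^t·E[r] = 0.321871, running G = 3.000041
t=4: π = [0.1640, 0.1831, 0.1532, 0.1831, 0.1667, 0.1500], E[r] = 0.9395, γ^t·E[r] = 0.225574, running G = 3.225615
t=5: π = [0.1639, 0.1830, 0.1533, 0.1831, 0.1667, 0.1500], E[r] = 0.9397, γ^t·E[r] = 0.157929, running G = 3.383544

G = 3.3835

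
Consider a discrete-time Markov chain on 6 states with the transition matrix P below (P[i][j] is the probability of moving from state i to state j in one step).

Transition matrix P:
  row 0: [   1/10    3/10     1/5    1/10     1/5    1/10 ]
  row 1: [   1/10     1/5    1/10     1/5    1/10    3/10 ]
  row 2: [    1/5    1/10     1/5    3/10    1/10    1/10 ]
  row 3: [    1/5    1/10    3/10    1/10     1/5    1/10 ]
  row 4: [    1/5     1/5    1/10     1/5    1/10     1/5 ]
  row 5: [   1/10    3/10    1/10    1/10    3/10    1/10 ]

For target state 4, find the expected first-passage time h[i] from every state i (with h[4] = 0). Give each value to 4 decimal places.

First-step conditioning: h[4] = 0; for i ≠ 4, h[i] = 1 + Σ_k P[i][k]·h[k].
  h[0] = 1 + 1/10·h[0] + 3/10·h[1] + 1/5·h[2] + 1/10·h[3] + 1/10·h[5]
  h[1] = 1 + 1/10·h[0] + 1/5·h[1] + 1/10·h[2] + 1/5·h[3] + 3/10·h[5]
  h[2] = 1 + 1/5·h[0] + 1/10·h[1] + 1/5·h[2] + 3/10·h[3] + 1/10·h[5]
  h[3] = 1 + 1/5·h[0] + 1/10·h[1] + 3/10·h[2] + 1/10·h[3] + 1/10·h[5]
  h[5] = 1 + 1/10·h[0] + 3/10·h[1] + 1/10·h[2] + 1/10·h[3] + 1/10·h[5]
Solving the 5×5 linear system over states ≠ 4 gives exactly h = [6695/1172, 28465/4688, 7275/1172, 26675/4688, 0, 11935/2344] (h[4] = 0 is the target).

h = [5.7125, 6.0719, 6.2073, 5.6901, 0.0000, 5.0917]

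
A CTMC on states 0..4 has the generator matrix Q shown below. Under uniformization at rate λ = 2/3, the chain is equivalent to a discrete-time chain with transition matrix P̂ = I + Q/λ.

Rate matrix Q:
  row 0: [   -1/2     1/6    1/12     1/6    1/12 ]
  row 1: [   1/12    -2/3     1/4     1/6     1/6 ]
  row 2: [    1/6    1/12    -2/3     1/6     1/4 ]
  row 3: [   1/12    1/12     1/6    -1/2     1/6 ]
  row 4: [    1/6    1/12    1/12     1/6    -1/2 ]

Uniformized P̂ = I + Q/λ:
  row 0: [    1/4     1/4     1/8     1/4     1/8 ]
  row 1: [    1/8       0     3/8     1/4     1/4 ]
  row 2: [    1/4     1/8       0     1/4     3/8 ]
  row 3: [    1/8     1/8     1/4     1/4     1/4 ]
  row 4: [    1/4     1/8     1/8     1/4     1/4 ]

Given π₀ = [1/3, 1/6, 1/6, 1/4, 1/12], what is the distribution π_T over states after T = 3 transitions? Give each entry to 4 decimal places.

π = [0.2023, 0.1336, 0.1678, 0.2500, 0.2463]

t=0: π = [0.3333, 0.1667, 0.1667, 0.2500, 0.0833]
t=1: π = [0.1979, 0.1458, 0.1771, 0.2500, 0.2292]
t=2: π = [0.2005, 0.1315, 0.1706, 0.2500, 0.2474]
t=3: π = [0.2023, 0.1336, 0.1678, 0.2500, 0.2463]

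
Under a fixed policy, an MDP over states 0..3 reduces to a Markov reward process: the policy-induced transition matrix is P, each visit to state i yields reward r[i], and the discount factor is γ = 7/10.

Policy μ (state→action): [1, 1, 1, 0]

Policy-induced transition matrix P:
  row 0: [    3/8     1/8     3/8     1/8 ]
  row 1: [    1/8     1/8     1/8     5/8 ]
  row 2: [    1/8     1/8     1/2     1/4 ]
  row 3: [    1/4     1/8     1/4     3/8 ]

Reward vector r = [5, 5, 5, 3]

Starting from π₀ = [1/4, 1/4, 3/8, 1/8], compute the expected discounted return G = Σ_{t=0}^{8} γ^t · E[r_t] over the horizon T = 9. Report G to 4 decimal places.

t=0: π = [0.2500, 0.2500, 0.3750, 0.1250], E[r] = 4.7500, γ^t·E[r] = 4.750000, running G = 4.750000
t=1: π = [0.2031, 0.1250, 0.3438, 0.3281], E[r] = 4.3438, γ^t·E[r] = 3.040625, running G = 7.790625
t=2: π = [0.2168, 0.1250, 0.3457, 0.3125], E[r] = 4.3750, γ^t·E[r] = 2.143750, running G = 9.934375
t=3: π = [0.2183, 0.1250, 0.3479, 0.3088], E[r] = 4.3823, γ^t·E[r] = 1.503137, running G = 11.437512
t=4: π = [0.2182, 0.1250, 0.3486, 0.3082], E[r] = 4.3836, γ^t·E[r] = 1.052504, running G = 12.490016
t=5: π = [0.2181, 0.1250, 0.3488, 0.3081], E[r] = 4.3837, γ^t·E[r] = 0.736776, running G = 13.226792
t=6: π = [0.2180, 0.1250, 0.3488, 0.3081], E[r] = 4.3837, γ^t·E[r] = 0.515742, running G = 13.742534
t=7: π = [0.2180, 0.1250, 0.3488, 0.3081], E[r] = 4.3837, γ^t·E[r] = 0.361019, running G = 14.103552
t=8: π = [0.2180, 0.1250, 0.3488, 0.3081], E[r] = 4.3837, γ^t·E[r] = 0.252713, running G = 14.356265

G = 14.3563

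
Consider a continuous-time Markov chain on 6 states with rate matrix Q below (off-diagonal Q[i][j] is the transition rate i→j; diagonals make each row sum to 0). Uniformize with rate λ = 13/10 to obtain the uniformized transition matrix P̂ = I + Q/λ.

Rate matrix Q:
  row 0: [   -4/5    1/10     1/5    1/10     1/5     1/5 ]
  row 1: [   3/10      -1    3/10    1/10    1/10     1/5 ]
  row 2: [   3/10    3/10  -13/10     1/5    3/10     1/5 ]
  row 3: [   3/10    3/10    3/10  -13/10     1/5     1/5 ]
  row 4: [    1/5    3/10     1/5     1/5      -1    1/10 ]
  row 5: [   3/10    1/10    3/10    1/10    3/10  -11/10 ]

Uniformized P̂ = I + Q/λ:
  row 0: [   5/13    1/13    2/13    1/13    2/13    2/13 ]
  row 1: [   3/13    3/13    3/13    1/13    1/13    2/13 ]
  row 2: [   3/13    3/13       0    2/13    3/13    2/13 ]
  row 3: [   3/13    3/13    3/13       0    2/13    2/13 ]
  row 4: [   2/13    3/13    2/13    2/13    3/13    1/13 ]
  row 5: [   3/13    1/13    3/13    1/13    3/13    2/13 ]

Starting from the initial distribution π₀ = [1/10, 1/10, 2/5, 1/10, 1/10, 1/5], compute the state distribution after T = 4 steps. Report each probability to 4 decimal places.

π = [0.2565, 0.1698, 0.1607, 0.0954, 0.1774, 0.1402]

t=0: π = [0.1000, 0.1000, 0.4000, 0.1000, 0.1000, 0.2000]
t=1: π = [0.2385, 0.1846, 0.1231, 0.1077, 0.2000, 0.1462]
t=2: π = [0.2521, 0.1716, 0.1686, 0.0935, 0.1757, 0.1385]
t=3: π = [0.2560, 0.1707, 0.1589, 0.0962, 0.1778, 0.1403]
t=4: π = [0.2565, 0.1698, 0.1607, 0.0954, 0.1774, 0.1402]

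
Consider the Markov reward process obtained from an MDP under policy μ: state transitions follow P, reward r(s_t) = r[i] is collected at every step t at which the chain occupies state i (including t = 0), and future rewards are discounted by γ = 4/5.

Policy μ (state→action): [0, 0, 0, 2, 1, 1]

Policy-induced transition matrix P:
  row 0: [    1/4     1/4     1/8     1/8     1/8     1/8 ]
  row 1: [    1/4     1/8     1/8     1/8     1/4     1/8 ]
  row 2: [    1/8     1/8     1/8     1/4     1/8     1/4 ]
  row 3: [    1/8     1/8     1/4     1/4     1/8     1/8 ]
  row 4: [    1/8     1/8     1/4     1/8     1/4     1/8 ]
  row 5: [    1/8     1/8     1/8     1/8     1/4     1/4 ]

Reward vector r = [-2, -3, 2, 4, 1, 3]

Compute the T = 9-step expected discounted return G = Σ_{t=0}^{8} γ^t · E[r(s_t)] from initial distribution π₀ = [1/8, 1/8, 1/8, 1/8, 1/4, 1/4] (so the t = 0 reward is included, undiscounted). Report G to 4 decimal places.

G = 4.2501

t=0: π = [0.1250, 0.1250, 0.1250, 0.1250, 0.2500, 0.2500], E[r] = 1.1250, γ^t·E[r] = 1.125000, running G = 1.125000
t=1: π = [0.1563, 0.1406, 0.1719, 0.1563, 0.2031, 0.1719], E[r] = 0.9531, γ^t·E[r] = 0.762500, running G = 1.887500
t=2: π = [0.1621, 0.1445, 0.1699, 0.1660, 0.1895, 0.1680], E[r] = 0.9395, γ^t·E[r] = 0.601250, running G = 2.488750
t=3: π = [0.1633, 0.1453, 0.1694, 0.1670, 0.1877, 0.1672], E[r] = 0.9338, γ^t·E[r] = 0.478125, running G = 2.966875
t=4: π = [0.1636, 0.1454, 0.1693, 0.1671, 0.1875, 0.1671], E[r] = 0.9323, γ^t·E[r] = 0.381863, running G = 3.348738
t=5: π = [0.1636, 0.1454, 0.1693, 0.1670, 0.1875, 0.1671], E[r] = 0.9319, γ^t·E[r] = 0.305371, running G = 3.654109
t=6: π = [0.1636, 0.1455, 0.1693, 0.1670, 0.1875, 0.1670], E[r] = 0.9318, γ^t·E[r] = 0.244276, running G = 3.898385
t=7: π = [0.1636, 0.1455, 0.1693, 0.1670, 0.1875, 0.1670], E[r] = 0.9318, γ^t·E[r] = 0.195417, running G = 4.093802
t=8: π = [0.1636, 0.1455, 0.1693, 0.1670, 0.1875, 0.1670], E[r] = 0.9318, γ^t·E[r] = 0.156333, running G = 4.250136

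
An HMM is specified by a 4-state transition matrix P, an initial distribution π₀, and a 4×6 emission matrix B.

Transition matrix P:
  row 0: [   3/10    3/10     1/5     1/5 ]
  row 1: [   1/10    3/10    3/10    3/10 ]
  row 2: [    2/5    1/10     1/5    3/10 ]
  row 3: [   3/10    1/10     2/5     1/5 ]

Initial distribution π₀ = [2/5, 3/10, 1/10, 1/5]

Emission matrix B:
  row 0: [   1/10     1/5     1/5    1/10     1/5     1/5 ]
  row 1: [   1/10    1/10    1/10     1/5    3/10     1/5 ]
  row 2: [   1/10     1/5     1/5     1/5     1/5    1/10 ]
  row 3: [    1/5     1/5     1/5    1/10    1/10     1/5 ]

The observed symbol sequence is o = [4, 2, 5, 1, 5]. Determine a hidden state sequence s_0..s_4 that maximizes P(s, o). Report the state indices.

path = [1, 2, 3, 2, 0]

t=0: δ = [8.000e-02, 9.000e-02, 2.000e-02, 2.000e-02]  (obs o_0=4)
t=1: δ = [4.800e-03, 2.700e-03, 5.400e-03, 5.400e-03]  ψ = [0, 1, 1, 1]  (obs o_1=2)
t=2: δ = [4.320e-04, 2.880e-04, 2.160e-04, 3.240e-04]  ψ = [2, 0, 3, 2]  (obs o_2=5)
t=3: δ = [2.592e-05, 1.296e-05, 2.592e-05, 1.728e-05]  ψ = [0, 0, 3, 0]  (obs o_3=1)
t=4: δ = [2.074e-06, 1.555e-06, 6.912e-07, 1.555e-06]  ψ = [2, 0, 3, 2]  (obs o_4=5)
backtrack: best end state = 0; path = [1, 2, 3, 2, 0]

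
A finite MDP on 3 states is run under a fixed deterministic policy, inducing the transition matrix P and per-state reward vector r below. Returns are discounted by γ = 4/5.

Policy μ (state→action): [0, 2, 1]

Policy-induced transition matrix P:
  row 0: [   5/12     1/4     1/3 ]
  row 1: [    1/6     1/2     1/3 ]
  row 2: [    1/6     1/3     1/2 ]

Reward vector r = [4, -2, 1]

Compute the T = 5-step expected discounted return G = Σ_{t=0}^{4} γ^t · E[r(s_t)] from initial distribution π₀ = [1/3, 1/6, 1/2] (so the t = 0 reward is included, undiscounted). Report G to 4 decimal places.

G = 2.9721

t=0: π = [0.3333, 0.1667, 0.5000], E[r] = 1.5000, γ^t·E[r] = 1.500000, running G = 1.500000
t=1: π = [0.2500, 0.3333, 0.4167], E[r] = 0.7500, γ^t·E[r] = 0.600000, running G = 2.100000
t=2: π = [0.2292, 0.3681, 0.4028], E[r] = 0.5833, γ^t·E[r] = 0.373333, running G = 2.473333
t=3: π = [0.2240, 0.3756, 0.4005], E[r] = 0.5451, γ^t·E[r] = 0.279111, running G = 2.752444
t=4: π = [0.2227, 0.3773, 0.4001], E[r] = 0.5362, γ^t·E[r] = 0.219615, running G = 2.972059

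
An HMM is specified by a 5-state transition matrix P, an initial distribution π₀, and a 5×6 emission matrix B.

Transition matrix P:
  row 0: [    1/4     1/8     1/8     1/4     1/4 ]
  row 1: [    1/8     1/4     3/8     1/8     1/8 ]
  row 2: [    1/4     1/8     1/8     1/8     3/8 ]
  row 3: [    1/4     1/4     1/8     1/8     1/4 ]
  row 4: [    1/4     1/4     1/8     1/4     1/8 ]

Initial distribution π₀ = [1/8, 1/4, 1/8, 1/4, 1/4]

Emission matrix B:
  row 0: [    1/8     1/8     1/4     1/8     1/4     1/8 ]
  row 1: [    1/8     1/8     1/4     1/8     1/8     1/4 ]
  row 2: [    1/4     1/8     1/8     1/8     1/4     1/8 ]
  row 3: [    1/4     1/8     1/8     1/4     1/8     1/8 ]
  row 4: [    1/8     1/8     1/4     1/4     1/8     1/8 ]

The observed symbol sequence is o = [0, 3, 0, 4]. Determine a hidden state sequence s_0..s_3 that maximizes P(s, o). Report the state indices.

t=0: δ = [1.562e-02, 3.125e-02, 3.125e-02, 6.250e-02, 3.125e-02]  (obs o_0=0)
t=1: δ = [1.953e-03, 1.953e-03, 1.465e-03, 1.953e-03, 3.906e-03]  ψ = [3, 3, 1, 3, 3]  (obs o_1=3)
t=2: δ = [1.221e-04, 1.221e-04, 1.831e-04, 2.441e-04, 6.866e-05]  ψ = [4, 4, 1, 4, 2]  (obs o_2=0)
t=3: δ = [1.526e-05, 7.629e-06, 1.144e-05, 3.815e-06, 8.583e-06]  ψ = [3, 3, 1, 0, 2]  (obs o_3=4)
backtrack: best end state = 0; path = [3, 4, 3, 0]

path = [3, 4, 3, 0]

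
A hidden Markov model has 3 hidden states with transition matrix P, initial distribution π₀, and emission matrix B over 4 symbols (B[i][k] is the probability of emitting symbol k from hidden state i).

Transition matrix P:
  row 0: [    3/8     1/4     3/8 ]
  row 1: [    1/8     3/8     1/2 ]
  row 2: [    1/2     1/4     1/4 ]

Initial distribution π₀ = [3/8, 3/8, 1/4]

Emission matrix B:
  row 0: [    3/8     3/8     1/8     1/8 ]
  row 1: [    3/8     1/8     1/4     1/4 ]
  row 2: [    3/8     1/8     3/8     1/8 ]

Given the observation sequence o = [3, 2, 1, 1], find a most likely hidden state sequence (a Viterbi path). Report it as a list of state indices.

path = [1, 2, 0, 0]

t=0: δ = [4.688e-02, 9.375e-02, 3.125e-02]  (obs o_0=3)
t=1: δ = [2.197e-03, 8.789e-03, 1.758e-02]  ψ = [0, 1, 1]  (obs o_1=2)
t=2: δ = [3.296e-03, 5.493e-04, 5.493e-04]  ψ = [2, 2, 1]  (obs o_2=1)
t=3: δ = [4.635e-04, 1.030e-04, 1.545e-04]  ψ = [0, 0, 0]  (obs o_3=1)
backtrack: best end state = 0; path = [1, 2, 0, 0]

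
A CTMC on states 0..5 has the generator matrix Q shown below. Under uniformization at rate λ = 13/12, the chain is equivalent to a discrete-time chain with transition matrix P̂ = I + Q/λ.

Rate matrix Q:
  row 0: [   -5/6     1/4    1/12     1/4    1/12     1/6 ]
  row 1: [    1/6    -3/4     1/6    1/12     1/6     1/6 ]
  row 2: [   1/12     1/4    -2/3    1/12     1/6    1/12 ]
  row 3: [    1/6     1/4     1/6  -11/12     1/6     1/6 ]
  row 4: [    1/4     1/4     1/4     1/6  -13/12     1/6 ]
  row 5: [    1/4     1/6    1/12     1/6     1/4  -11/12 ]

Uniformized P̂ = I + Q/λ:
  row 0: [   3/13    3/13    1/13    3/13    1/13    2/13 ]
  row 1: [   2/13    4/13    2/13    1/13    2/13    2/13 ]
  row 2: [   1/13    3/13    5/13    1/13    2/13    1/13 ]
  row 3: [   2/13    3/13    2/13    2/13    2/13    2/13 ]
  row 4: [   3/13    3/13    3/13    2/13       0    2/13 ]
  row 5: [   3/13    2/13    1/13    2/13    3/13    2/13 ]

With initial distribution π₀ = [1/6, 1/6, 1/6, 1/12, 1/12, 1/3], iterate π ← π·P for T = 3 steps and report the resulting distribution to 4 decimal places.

t=0: π = [0.1667, 0.1667, 0.1667, 0.0833, 0.0833, 0.3333]
t=1: π = [0.1859, 0.2179, 0.1603, 0.1410, 0.1538, 0.1410]
t=2: π = [0.1785, 0.2367, 0.1775, 0.1391, 0.1267, 0.1415]
t=3: π = [0.1746, 0.2381, 0.1799, 0.1357, 0.1315, 0.1402]

π = [0.1746, 0.2381, 0.1799, 0.1357, 0.1315, 0.1402]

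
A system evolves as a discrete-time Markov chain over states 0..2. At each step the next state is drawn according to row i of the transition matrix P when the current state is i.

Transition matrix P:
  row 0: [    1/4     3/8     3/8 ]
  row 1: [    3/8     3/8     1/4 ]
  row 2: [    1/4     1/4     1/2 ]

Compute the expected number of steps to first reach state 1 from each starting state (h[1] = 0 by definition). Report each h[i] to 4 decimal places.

First-step conditioning: h[1] = 0; for i ≠ 1, h[i] = 1 + Σ_k P[i][k]·h[k].
  h[0] = 1 + 1/4·h[0] + 3/8·h[2]
  h[2] = 1 + 1/4·h[0] + 1/2·h[2]
Solving the 2×2 linear system over states ≠ 1 gives exactly h = [28/9, 0, 32/9] (h[1] = 0 is the target).

h = [3.1111, 0.0000, 3.5556]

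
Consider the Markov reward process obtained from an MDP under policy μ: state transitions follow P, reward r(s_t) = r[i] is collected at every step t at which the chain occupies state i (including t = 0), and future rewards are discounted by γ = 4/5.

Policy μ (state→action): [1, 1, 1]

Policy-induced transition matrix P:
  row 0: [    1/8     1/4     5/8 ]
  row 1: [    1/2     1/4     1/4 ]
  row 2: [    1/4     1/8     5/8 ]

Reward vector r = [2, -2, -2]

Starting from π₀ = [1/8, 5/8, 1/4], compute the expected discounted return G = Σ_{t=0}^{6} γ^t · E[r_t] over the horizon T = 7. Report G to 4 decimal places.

G = -3.8999

t=0: π = [0.1250, 0.6250, 0.2500], E[r] = -1.5000, γ^t·E[r] = -1.500000, running G = -1.500000
t=1: π = [0.3906, 0.2188, 0.3906], E[r] = -0.4375, γ^t·E[r] = -0.350000, running G = -1.850000
t=2: π = [0.2559, 0.2012, 0.5430], E[r] = -0.9766, γ^t·E[r] = -0.625000, running G = -2.475000
t=3: π = [0.2683, 0.1821, 0.5496], E[r] = -0.9268, γ^t·E[r] = -0.474500, running G = -2.949500
t=4: π = [0.2620, 0.1813, 0.5567], E[r] = -0.9520, γ^t·E[r] = -0.389950, running G = -3.339450
t=5: π = [0.2626, 0.1804, 0.5570], E[r] = -0.9497, γ^t·E[r] = -0.311195, running G = -3.650645
t=6: π = [0.2623, 0.1804, 0.5573], E[r] = -0.9509, γ^t·E[r] = -0.249267, running G = -3.899912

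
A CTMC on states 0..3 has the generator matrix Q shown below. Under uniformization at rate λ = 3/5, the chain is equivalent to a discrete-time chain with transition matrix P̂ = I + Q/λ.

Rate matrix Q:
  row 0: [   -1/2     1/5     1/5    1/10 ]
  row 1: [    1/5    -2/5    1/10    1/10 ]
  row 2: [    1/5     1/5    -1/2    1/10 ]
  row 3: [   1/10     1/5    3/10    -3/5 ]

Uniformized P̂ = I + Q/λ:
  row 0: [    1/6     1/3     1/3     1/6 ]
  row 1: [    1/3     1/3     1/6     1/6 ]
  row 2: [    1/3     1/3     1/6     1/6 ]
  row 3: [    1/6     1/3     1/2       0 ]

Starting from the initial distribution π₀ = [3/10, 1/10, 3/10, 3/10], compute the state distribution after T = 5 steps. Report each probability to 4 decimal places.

t=0: π = [0.3000, 0.1000, 0.3000, 0.3000]
t=1: π = [0.2333, 0.3333, 0.3167, 0.1167]
t=2: π = [0.2750, 0.3333, 0.2444, 0.1472]
t=3: π = [0.2630, 0.3333, 0.2616, 0.1421]
t=4: π = [0.2658, 0.3333, 0.2579, 0.1430]
t=5: π = [0.2652, 0.3333, 0.2586, 0.1428]

π = [0.2652, 0.3333, 0.2586, 0.1428]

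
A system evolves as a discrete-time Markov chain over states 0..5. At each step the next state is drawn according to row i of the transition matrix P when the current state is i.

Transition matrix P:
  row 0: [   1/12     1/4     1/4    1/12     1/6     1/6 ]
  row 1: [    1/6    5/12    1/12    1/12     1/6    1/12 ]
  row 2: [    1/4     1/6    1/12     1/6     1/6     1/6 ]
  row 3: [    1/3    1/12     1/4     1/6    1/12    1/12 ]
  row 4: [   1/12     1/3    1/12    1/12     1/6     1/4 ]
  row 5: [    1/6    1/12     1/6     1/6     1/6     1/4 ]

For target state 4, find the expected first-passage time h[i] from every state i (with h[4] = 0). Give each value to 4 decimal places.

First-step conditioning: h[4] = 0; for i ≠ 4, h[i] = 1 + Σ_k P[i][k]·h[k].
  h[0] = 1 + 1/12·h[0] + 1/4·h[1] + 1/4·h[2] + 1/12·h[3] + 1/6·h[5]
  h[1] = 1 + 1/6·h[0] + 5/12·h[1] + 1/12·h[2] + 1/12·h[3] + 1/12·h[5]
  h[2] = 1 + 1/4·h[0] + 1/6·h[1] + 1/12·h[2] + 1/6·h[3] + 1/6·h[5]
  h[3] = 1 + 1/3·h[0] + 1/12·h[1] + 1/4·h[2] + 1/6·h[3] + 1/12·h[5]
  h[5] = 1 + 1/6·h[0] + 1/12·h[1] + 1/6·h[2] + 1/6·h[3] + 1/4·h[5]
Solving the 5×5 linear system over states ≠ 4 gives exactly h = [197556/30949, 197136/30949, 198864/30949, 215448/30949, 0, 199140/30949] (h[4] = 0 is the target).

h = [6.3833, 6.3697, 6.4255, 6.9614, 0.0000, 6.4345]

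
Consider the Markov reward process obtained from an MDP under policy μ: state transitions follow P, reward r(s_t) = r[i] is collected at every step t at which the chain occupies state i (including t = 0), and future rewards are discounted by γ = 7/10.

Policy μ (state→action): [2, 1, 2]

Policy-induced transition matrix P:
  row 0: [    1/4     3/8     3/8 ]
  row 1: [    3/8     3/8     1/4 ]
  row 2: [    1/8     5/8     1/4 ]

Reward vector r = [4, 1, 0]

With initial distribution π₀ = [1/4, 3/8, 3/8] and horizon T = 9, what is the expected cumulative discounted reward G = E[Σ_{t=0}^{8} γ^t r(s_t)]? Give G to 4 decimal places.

t=0: π = [0.2500, 0.3750, 0.3750], E[r] = 1.3750, γ^t·E[r] = 1.375000, running G = 1.375000
t=1: π = [0.2500, 0.4688, 0.2813], E[r] = 1.4688, γ^t·E[r] = 1.028125, running G = 2.403125
t=2: π = [0.2734, 0.4453, 0.2813], E[r] = 1.5391, γ^t·E[r] = 0.754141, running G = 3.157266
t=3: π = [0.2705, 0.4453, 0.2842], E[r] = 1.5273, γ^t·E[r] = 0.523879, running G = 3.681145
t=4: π = [0.2701, 0.4460, 0.2838], E[r] = 1.5266, γ^t·E[r] = 0.366539, running G = 4.047684
t=5: π = [0.2703, 0.4460, 0.2838], E[r] = 1.5271, γ^t·E[r] = 0.256655, running G = 4.304338
t=6: π = [0.2703, 0.4459, 0.2838], E[r] = 1.5270, γ^t·E[r] = 0.179654, running G = 4.483993
t=7: π = [0.2703, 0.4459, 0.2838], E[r] = 1.5270, γ^t·E[r] = 0.125757, running G = 4.609750
t=8: π = [0.2703, 0.4459, 0.2838], E[r] = 1.5270, γ^t·E[r] = 0.088030, running G = 4.697780

G = 4.6978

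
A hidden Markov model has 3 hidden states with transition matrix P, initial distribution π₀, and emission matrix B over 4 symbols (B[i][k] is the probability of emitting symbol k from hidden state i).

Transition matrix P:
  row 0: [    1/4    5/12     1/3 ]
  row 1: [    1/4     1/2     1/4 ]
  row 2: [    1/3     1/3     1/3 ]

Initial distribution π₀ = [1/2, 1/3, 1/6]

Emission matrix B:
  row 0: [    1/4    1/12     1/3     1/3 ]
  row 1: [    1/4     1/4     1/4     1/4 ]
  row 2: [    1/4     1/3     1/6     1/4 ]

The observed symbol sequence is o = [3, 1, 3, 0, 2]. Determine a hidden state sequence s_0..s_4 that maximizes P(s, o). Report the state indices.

path = [0, 1, 1, 1, 1]

t=0: δ = [1.667e-01, 8.333e-02, 4.167e-02]  (obs o_0=3)
t=1: δ = [3.472e-03, 1.736e-02, 1.852e-02]  ψ = [0, 0, 0]  (obs o_1=1)
t=2: δ = [2.058e-03, 2.170e-03, 1.543e-03]  ψ = [2, 1, 2]  (obs o_2=3)
t=3: δ = [1.356e-04, 2.713e-04, 1.715e-04]  ψ = [1, 1, 0]  (obs o_3=0)
t=4: δ = [2.261e-05, 3.391e-05, 1.130e-05]  ψ = [1, 1, 1]  (obs o_4=2)
backtrack: best end state = 1; path = [0, 1, 1, 1, 1]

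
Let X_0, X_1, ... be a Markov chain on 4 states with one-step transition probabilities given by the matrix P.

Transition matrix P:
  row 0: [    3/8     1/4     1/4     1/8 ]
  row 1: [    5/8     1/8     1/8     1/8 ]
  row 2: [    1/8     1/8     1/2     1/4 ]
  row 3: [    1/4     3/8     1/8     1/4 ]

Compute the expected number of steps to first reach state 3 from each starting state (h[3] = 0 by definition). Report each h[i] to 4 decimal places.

h = [6.1449, 6.2609, 5.1014, 0.0000]

First-step conditioning: h[3] = 0; for i ≠ 3, h[i] = 1 + Σ_k P[i][k]·h[k].
  h[0] = 1 + 3/8·h[0] + 1/4·h[1] + 1/4·h[2]
  h[1] = 1 + 5/8·h[0] + 1/8·h[1] + 1/8·h[2]
  h[2] = 1 + 1/8·h[0] + 1/8·h[1] + 1/2·h[2]
Solving the 3×3 linear system over states ≠ 3 gives exactly h = [424/69, 144/23, 352/69, 0] (h[3] = 0 is the target).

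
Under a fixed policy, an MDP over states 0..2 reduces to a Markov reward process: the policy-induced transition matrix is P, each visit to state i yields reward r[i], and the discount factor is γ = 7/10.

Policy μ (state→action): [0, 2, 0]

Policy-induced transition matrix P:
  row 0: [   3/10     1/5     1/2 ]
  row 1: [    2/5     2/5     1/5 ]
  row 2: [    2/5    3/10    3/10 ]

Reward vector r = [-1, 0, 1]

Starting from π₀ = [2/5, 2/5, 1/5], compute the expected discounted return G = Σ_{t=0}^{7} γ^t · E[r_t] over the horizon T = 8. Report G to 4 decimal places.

t=0: π = [0.4000, 0.4000, 0.2000], E[r] = -0.2000, γ^t·E[r] = -0.200000, running G = -0.200000
t=1: π = [0.3600, 0.3000, 0.3400], E[r] = -0.0200, γ^t·E[r] = -0.014000, running G = -0.214000
t=2: π = [0.3640, 0.2940, 0.3420], E[r] = -0.0220, γ^t·E[r] = -0.010780, running G = -0.224780
t=3: π = [0.3636, 0.2930, 0.3434], E[r] = -0.0202, γ^t·E[r] = -0.006929, running G = -0.231709
t=4: π = [0.3636, 0.2929, 0.3434], E[r] = -0.0202, γ^t·E[r] = -0.004855, running G = -0.236563
t=5: π = [0.3636, 0.2929, 0.3434], E[r] = -0.0202, γ^t·E[r] = -0.003395, running G = -0.239959
t=6: π = [0.3636, 0.2929, 0.3434], E[r] = -0.0202, γ^t·E[r] = -0.002377, running G = -0.242336
t=7: π = [0.3636, 0.2929, 0.3434], E[r] = -0.0202, γ^t·E[r] = -0.001664, running G = -0.243999

G = -0.2440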